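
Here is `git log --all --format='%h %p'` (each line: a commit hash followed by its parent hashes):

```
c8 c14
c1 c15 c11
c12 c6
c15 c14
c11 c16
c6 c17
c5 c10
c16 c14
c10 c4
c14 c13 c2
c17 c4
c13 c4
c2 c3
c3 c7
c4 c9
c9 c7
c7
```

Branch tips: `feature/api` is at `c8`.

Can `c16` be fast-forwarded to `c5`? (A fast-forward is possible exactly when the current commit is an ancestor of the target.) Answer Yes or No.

A fast-forward from c16 to c5 is possible iff c16 is an ancestor of c5.
Ancestors of c5: {c10, c4, c5, c7, c9}.
c16 is not among them, so fast-forward is not possible.

No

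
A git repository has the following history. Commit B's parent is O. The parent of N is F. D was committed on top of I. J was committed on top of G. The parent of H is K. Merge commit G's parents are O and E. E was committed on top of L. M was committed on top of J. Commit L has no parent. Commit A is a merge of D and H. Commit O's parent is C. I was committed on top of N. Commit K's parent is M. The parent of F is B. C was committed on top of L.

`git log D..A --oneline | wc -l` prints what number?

Reachable from A: {A, B, C, D, E, F, G, H, I, J, K, L, M, N, O}.
Reachable from D: {B, C, D, F, I, L, N, O}.
In A's history but not D's: {A, E, G, H, J, K, M} — 7 commits.

7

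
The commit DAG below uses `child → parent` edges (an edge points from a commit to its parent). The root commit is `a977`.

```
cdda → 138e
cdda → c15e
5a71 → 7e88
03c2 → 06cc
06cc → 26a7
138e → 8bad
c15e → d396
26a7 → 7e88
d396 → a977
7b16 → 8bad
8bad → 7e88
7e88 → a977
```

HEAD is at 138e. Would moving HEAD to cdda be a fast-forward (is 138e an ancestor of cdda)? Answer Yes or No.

A fast-forward from 138e to cdda is possible iff 138e is an ancestor of cdda.
Ancestors of cdda: {138e, 7e88, 8bad, a977, c15e, cdda, d396}.
138e is among them, so fast-forward is possible.

Yes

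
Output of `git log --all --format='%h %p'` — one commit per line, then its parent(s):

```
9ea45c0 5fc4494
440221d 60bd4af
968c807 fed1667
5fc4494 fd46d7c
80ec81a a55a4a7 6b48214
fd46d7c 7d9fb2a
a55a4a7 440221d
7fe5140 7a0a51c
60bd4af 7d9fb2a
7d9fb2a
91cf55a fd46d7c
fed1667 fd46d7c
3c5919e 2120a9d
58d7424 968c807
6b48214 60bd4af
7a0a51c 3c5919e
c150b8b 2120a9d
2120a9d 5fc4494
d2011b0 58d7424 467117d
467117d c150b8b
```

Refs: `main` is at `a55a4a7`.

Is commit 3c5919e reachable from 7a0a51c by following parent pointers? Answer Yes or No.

Yes

Ancestors of 7a0a51c (commits reachable by following parents): {2120a9d, 3c5919e, 5fc4494, 7a0a51c, 7d9fb2a, fd46d7c}.
3c5919e is in that set, so it is an ancestor of 7a0a51c.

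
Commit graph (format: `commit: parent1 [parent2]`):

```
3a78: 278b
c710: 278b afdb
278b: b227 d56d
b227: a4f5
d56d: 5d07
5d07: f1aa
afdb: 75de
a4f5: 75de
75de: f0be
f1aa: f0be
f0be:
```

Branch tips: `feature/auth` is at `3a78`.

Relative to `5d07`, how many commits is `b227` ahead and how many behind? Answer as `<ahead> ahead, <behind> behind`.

3 ahead, 2 behind

Reachable from b227: {75de, a4f5, b227, f0be}.
Reachable from 5d07: {5d07, f0be, f1aa}.
Only in b227's history (ahead): {75de, a4f5, b227} — 3.
Only in 5d07's history (behind): {5d07, f1aa} — 2.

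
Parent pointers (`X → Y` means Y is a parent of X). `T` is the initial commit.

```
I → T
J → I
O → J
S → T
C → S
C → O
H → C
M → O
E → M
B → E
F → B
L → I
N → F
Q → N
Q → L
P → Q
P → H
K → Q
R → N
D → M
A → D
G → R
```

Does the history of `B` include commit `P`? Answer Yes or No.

No

Ancestors of B: {B, E, I, J, M, O, T}.
P is not in that set, so it is not an ancestor of B.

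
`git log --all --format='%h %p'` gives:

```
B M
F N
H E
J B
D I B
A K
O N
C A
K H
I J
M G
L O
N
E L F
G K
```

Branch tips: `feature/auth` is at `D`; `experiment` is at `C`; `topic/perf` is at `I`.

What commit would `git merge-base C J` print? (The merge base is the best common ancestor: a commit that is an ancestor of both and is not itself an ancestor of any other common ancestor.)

K

Ancestors of C: {A, C, E, F, H, K, L, N, O}.
Ancestors of J: {B, E, F, G, H, J, K, L, M, N, O}.
Common ancestors: {E, F, H, K, L, N, O}.
Among these, K is not an ancestor of any other common ancestor — it is the merge base.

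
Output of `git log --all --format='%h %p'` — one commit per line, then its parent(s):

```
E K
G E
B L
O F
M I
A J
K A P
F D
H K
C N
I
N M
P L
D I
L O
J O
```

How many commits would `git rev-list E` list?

Walking parent pointers from E: reachable set = {A, D, E, F, I, J, K, L, O, P}.
That is 10 commits.

10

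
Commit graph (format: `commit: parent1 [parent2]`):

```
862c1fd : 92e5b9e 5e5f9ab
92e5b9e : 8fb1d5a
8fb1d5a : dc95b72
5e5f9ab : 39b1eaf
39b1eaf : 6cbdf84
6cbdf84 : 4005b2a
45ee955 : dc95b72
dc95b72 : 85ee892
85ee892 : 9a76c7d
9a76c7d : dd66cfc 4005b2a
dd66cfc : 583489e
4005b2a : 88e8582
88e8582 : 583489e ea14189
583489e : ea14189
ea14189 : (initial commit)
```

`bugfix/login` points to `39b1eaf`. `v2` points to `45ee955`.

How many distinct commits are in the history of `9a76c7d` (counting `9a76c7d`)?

Walking parent pointers from 9a76c7d: reachable set = {4005b2a, 583489e, 88e8582, 9a76c7d, dd66cfc, ea14189}.
That is 6 commits.

6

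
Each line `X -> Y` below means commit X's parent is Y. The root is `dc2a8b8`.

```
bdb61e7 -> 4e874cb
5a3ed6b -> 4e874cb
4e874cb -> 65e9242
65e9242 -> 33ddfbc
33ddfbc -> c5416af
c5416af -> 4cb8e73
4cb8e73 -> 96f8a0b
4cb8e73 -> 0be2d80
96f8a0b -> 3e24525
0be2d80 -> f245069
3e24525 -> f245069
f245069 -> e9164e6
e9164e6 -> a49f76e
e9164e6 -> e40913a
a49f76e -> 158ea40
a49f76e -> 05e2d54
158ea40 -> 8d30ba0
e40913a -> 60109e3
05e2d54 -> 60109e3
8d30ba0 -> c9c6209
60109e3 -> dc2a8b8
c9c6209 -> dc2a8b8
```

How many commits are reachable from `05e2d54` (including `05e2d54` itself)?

Walking parent pointers from 05e2d54: reachable set = {05e2d54, 60109e3, dc2a8b8}.
That is 3 commits.

3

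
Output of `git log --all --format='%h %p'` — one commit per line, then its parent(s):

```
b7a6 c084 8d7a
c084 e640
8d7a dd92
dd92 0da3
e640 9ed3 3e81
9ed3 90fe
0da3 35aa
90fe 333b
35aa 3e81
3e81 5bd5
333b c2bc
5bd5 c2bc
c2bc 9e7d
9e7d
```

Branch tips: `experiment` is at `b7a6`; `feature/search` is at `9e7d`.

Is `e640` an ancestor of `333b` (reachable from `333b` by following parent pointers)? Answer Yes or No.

Ancestors of 333b: {333b, 9e7d, c2bc}.
e640 is not in that set, so it is not an ancestor of 333b.

No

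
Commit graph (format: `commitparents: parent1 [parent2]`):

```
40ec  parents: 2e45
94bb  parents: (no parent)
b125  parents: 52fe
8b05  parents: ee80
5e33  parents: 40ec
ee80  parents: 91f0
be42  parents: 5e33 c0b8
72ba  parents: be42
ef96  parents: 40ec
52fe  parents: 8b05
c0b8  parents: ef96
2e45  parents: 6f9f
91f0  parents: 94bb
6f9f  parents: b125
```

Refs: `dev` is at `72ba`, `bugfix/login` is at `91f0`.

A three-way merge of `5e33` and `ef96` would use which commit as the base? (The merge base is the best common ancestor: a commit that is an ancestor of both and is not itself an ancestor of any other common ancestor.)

40ec

Ancestors of 5e33: {2e45, 40ec, 52fe, 5e33, 6f9f, 8b05, 91f0, 94bb, b125, ee80}.
Ancestors of ef96: {2e45, 40ec, 52fe, 6f9f, 8b05, 91f0, 94bb, b125, ee80, ef96}.
Common ancestors: {2e45, 40ec, 52fe, 6f9f, 8b05, 91f0, 94bb, b125, ee80}.
Among these, 40ec is not an ancestor of any other common ancestor — it is the merge base.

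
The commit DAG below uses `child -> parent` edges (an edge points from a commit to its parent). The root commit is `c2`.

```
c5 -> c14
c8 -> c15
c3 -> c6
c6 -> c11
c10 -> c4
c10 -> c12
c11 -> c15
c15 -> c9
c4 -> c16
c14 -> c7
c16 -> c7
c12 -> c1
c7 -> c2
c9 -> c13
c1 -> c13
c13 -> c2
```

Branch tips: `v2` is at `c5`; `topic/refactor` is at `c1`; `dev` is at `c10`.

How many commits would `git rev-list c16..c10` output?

Reachable from c10: {c1, c10, c12, c13, c16, c2, c4, c7}.
Reachable from c16: {c16, c2, c7}.
In c10's history but not c16's: {c1, c10, c12, c13, c4} — 5 commits.

5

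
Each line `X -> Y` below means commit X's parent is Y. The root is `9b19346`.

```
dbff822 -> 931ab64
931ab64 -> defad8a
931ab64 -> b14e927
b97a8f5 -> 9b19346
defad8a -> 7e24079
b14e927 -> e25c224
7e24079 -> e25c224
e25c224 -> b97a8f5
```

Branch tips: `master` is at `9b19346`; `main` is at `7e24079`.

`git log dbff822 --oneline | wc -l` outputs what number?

Walking parent pointers from dbff822: reachable set = {7e24079, 931ab64, 9b19346, b14e927, b97a8f5, dbff822, defad8a, e25c224}.
That is 8 commits.

8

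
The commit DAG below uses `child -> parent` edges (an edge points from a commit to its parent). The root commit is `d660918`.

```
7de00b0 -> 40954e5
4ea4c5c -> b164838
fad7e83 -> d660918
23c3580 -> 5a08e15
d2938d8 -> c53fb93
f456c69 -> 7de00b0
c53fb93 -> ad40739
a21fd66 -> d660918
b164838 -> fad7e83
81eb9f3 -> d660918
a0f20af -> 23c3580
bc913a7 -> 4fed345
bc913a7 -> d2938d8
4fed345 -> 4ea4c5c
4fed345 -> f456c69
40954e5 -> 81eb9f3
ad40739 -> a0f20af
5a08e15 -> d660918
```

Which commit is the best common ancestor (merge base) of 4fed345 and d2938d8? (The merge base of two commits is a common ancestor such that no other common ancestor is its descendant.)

d660918

Ancestors of 4fed345: {40954e5, 4ea4c5c, 4fed345, 7de00b0, 81eb9f3, b164838, d660918, f456c69, fad7e83}.
Ancestors of d2938d8: {23c3580, 5a08e15, a0f20af, ad40739, c53fb93, d2938d8, d660918}.
Common ancestors: {d660918}.
The only common ancestor is d660918, so it is the merge base.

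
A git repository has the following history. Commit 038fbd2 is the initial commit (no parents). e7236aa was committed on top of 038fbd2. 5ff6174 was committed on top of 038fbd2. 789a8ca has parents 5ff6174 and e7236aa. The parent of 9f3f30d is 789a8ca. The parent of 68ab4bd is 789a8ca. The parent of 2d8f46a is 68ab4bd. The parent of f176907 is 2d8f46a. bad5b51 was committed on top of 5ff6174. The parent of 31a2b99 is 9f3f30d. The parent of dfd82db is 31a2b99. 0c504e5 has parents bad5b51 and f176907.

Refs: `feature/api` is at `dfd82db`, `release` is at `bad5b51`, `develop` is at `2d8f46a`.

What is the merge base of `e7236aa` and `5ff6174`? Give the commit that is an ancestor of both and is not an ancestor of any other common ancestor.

038fbd2

Ancestors of e7236aa: {038fbd2, e7236aa}.
Ancestors of 5ff6174: {038fbd2, 5ff6174}.
Common ancestors: {038fbd2}.
The only common ancestor is 038fbd2, so it is the merge base.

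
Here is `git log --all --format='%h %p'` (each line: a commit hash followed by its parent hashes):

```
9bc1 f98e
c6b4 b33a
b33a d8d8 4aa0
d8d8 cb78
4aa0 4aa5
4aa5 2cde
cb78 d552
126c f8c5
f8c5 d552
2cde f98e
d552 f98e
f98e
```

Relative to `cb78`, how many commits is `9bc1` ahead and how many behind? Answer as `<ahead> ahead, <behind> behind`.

Reachable from 9bc1: {9bc1, f98e}.
Reachable from cb78: {cb78, d552, f98e}.
Only in 9bc1's history (ahead): {9bc1} — 1.
Only in cb78's history (behind): {cb78, d552} — 2.

1 ahead, 2 behind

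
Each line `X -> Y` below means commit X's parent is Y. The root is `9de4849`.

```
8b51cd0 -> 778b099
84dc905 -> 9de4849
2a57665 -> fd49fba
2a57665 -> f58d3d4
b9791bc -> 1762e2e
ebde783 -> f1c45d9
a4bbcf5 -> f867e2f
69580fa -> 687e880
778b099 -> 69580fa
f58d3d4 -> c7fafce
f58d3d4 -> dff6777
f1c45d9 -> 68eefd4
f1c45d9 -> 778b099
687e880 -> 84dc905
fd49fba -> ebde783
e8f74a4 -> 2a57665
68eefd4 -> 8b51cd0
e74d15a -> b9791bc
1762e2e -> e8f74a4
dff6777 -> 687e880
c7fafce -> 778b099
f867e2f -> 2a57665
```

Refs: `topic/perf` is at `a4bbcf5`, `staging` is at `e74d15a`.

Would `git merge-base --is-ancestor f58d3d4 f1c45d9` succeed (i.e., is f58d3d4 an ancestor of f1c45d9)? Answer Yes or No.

Ancestors of f1c45d9: {687e880, 68eefd4, 69580fa, 778b099, 84dc905, 8b51cd0, 9de4849, f1c45d9}.
f58d3d4 is not in that set, so it is not an ancestor of f1c45d9.

No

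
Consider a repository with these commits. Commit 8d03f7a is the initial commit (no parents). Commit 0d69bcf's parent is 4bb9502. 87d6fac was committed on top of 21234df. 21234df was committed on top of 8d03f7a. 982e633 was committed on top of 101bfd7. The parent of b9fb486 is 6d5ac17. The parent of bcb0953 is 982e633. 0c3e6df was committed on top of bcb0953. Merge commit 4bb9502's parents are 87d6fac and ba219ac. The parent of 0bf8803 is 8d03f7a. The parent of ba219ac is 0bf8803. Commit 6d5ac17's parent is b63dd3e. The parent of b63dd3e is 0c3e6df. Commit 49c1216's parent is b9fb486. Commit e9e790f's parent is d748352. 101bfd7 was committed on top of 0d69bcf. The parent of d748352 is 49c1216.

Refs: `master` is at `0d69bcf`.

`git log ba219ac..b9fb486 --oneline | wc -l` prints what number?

Reachable from b9fb486: {0bf8803, 0c3e6df, 0d69bcf, 101bfd7, 21234df, 4bb9502, 6d5ac17, 87d6fac, 8d03f7a, 982e633, b63dd3e, b9fb486, ba219ac, bcb0953}.
Reachable from ba219ac: {0bf8803, 8d03f7a, ba219ac}.
In b9fb486's history but not ba219ac's: {0c3e6df, 0d69bcf, 101bfd7, 21234df, 4bb9502, 6d5ac17, 87d6fac, 982e633, b63dd3e, b9fb486, bcb0953} — 11 commits.

11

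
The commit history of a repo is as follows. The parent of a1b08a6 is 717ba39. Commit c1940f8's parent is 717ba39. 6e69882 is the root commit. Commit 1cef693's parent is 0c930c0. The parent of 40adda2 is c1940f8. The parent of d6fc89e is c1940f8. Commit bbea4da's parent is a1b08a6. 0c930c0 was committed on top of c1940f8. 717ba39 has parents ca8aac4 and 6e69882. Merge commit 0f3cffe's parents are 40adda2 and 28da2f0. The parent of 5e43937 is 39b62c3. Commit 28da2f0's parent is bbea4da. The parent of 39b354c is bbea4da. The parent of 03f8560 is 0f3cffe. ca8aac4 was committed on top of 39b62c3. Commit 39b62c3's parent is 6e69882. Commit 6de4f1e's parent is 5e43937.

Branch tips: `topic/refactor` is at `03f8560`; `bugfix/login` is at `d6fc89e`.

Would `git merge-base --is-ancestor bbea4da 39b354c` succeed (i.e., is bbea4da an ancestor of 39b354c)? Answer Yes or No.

Yes

Ancestors of 39b354c (commits reachable by following parents): {39b354c, 39b62c3, 6e69882, 717ba39, a1b08a6, bbea4da, ca8aac4}.
bbea4da is in that set, so it is an ancestor of 39b354c.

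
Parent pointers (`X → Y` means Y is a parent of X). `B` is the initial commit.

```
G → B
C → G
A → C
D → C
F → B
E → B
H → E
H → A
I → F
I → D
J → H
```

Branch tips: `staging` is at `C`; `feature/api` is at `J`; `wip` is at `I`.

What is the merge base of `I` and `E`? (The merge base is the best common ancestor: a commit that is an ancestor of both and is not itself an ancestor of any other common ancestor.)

Ancestors of I: {B, C, D, F, G, I}.
Ancestors of E: {B, E}.
Common ancestors: {B}.
The only common ancestor is B, so it is the merge base.

B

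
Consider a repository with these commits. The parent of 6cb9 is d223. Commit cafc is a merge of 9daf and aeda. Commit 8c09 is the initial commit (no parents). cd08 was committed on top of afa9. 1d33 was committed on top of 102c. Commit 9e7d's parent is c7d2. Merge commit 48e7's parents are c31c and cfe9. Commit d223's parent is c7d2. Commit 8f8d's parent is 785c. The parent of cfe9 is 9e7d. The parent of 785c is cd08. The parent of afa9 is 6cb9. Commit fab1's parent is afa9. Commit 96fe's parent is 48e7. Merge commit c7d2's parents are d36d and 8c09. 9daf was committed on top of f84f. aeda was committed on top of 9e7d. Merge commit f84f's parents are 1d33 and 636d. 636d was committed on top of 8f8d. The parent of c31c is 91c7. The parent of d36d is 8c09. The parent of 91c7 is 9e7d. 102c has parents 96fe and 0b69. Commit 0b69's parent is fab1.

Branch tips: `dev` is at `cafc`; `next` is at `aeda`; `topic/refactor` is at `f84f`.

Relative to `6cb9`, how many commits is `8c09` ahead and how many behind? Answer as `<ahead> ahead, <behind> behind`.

Reachable from 8c09: {8c09}.
Reachable from 6cb9: {6cb9, 8c09, c7d2, d223, d36d}.
Only in 8c09's history (ahead): {} — 0.
Only in 6cb9's history (behind): {6cb9, c7d2, d223, d36d} — 4.

0 ahead, 4 behind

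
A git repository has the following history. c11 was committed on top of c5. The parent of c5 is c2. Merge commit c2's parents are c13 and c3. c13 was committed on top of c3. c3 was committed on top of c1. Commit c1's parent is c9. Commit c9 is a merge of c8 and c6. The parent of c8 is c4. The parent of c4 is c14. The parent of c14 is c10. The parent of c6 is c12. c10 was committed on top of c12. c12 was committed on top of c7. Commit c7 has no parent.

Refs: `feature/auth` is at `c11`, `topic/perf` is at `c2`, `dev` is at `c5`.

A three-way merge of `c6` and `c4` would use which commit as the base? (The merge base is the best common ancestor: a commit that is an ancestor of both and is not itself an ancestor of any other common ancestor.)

c12

Ancestors of c6: {c12, c6, c7}.
Ancestors of c4: {c10, c12, c14, c4, c7}.
Common ancestors: {c12, c7}.
Among these, c12 is not an ancestor of any other common ancestor — it is the merge base.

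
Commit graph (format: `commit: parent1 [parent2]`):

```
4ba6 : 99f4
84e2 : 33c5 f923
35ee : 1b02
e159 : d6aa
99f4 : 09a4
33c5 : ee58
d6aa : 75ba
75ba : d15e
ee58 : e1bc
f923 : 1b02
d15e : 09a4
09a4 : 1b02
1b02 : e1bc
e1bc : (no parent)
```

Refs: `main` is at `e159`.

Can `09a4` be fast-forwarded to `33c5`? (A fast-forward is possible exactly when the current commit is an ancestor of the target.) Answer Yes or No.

A fast-forward from 09a4 to 33c5 is possible iff 09a4 is an ancestor of 33c5.
Ancestors of 33c5: {33c5, e1bc, ee58}.
09a4 is not among them, so fast-forward is not possible.

No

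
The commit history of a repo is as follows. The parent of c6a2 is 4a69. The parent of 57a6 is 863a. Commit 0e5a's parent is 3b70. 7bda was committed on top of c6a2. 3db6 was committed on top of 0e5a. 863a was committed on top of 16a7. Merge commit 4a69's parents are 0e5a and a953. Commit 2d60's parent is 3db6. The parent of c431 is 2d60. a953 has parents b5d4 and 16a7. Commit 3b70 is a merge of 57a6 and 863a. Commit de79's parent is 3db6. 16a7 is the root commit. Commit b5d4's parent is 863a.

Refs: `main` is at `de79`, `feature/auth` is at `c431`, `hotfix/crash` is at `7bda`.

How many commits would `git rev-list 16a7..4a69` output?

7

Reachable from 4a69: {0e5a, 16a7, 3b70, 4a69, 57a6, 863a, a953, b5d4}.
Reachable from 16a7: {16a7}.
In 4a69's history but not 16a7's: {0e5a, 3b70, 4a69, 57a6, 863a, a953, b5d4} — 7 commits.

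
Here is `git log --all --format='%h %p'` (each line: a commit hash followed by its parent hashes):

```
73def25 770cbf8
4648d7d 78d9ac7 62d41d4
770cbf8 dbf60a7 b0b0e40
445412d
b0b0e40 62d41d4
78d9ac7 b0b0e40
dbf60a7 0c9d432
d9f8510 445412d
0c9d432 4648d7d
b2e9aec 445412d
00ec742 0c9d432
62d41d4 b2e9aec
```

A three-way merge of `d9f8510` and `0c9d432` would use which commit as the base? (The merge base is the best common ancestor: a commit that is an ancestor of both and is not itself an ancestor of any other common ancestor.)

Ancestors of d9f8510: {445412d, d9f8510}.
Ancestors of 0c9d432: {0c9d432, 445412d, 4648d7d, 62d41d4, 78d9ac7, b0b0e40, b2e9aec}.
Common ancestors: {445412d}.
The only common ancestor is 445412d, so it is the merge base.

445412d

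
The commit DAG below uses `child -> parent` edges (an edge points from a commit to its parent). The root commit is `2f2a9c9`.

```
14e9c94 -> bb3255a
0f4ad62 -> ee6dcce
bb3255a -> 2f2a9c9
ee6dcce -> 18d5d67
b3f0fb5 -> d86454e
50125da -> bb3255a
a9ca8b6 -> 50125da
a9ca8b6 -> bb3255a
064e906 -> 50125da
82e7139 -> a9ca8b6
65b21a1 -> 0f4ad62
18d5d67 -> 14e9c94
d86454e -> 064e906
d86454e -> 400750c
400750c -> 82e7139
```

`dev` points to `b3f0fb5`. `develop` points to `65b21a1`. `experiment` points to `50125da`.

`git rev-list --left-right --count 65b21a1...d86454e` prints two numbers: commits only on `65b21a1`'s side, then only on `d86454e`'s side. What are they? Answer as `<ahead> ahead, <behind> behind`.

5 ahead, 6 behind

Reachable from 65b21a1: {0f4ad62, 14e9c94, 18d5d67, 2f2a9c9, 65b21a1, bb3255a, ee6dcce}.
Reachable from d86454e: {064e906, 2f2a9c9, 400750c, 50125da, 82e7139, a9ca8b6, bb3255a, d86454e}.
Only in 65b21a1's history (ahead): {0f4ad62, 14e9c94, 18d5d67, 65b21a1, ee6dcce} — 5.
Only in d86454e's history (behind): {064e906, 400750c, 50125da, 82e7139, a9ca8b6, d86454e} — 6.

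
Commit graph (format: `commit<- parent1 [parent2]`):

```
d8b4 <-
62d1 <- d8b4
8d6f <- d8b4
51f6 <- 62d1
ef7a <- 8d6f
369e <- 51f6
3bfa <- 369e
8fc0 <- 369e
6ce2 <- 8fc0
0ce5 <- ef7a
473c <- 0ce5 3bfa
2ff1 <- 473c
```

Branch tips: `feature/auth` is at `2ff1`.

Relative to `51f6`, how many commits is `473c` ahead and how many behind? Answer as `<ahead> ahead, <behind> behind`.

6 ahead, 0 behind

Reachable from 473c: {0ce5, 369e, 3bfa, 473c, 51f6, 62d1, 8d6f, d8b4, ef7a}.
Reachable from 51f6: {51f6, 62d1, d8b4}.
Only in 473c's history (ahead): {0ce5, 369e, 3bfa, 473c, 8d6f, ef7a} — 6.
Only in 51f6's history (behind): {} — 0.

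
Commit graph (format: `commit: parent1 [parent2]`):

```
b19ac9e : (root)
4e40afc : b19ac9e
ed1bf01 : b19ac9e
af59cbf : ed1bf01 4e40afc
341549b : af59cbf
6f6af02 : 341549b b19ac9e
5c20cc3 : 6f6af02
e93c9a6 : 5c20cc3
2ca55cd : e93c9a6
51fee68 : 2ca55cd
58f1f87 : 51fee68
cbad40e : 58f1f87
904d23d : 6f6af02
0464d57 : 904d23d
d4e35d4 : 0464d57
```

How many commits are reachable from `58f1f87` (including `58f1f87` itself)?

11

Walking parent pointers from 58f1f87: reachable set = {2ca55cd, 341549b, 4e40afc, 51fee68, 58f1f87, 5c20cc3, 6f6af02, af59cbf, b19ac9e, e93c9a6, ed1bf01}.
That is 11 commits.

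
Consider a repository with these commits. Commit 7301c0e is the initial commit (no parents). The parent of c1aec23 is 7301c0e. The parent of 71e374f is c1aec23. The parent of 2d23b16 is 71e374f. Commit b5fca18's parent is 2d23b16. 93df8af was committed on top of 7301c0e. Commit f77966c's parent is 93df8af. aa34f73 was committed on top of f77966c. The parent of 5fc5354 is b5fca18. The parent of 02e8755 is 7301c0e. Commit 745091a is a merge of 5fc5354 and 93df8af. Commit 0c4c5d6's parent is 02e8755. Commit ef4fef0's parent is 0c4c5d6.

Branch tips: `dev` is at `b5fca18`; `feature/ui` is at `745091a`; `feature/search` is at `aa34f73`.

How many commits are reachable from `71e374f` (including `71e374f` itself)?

3

Walking parent pointers from 71e374f: reachable set = {71e374f, 7301c0e, c1aec23}.
That is 3 commits.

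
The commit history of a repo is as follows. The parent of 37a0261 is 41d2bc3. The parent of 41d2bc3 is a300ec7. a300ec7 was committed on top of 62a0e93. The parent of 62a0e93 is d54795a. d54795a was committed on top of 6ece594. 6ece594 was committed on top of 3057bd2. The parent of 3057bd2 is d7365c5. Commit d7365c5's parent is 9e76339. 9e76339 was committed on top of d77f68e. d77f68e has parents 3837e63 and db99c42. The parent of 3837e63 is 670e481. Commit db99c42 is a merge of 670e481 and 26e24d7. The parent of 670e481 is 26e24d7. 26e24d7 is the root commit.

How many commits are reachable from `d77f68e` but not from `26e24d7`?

4

Reachable from d77f68e: {26e24d7, 3837e63, 670e481, d77f68e, db99c42}.
Reachable from 26e24d7: {26e24d7}.
In d77f68e's history but not 26e24d7's: {3837e63, 670e481, d77f68e, db99c42} — 4 commits.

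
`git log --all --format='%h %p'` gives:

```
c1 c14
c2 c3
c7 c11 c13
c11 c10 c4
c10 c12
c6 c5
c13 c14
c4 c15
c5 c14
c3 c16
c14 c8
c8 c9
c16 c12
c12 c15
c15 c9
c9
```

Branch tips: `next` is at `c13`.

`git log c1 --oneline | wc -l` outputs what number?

Walking parent pointers from c1: reachable set = {c1, c14, c8, c9}.
That is 4 commits.

4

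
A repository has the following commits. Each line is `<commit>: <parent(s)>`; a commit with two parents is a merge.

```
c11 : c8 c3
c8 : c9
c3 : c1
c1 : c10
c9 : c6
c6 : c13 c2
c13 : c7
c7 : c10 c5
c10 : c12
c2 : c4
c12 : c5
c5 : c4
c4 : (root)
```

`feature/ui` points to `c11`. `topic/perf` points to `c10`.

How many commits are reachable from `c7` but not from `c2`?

Reachable from c7: {c10, c12, c4, c5, c7}.
Reachable from c2: {c2, c4}.
In c7's history but not c2's: {c10, c12, c5, c7} — 4 commits.

4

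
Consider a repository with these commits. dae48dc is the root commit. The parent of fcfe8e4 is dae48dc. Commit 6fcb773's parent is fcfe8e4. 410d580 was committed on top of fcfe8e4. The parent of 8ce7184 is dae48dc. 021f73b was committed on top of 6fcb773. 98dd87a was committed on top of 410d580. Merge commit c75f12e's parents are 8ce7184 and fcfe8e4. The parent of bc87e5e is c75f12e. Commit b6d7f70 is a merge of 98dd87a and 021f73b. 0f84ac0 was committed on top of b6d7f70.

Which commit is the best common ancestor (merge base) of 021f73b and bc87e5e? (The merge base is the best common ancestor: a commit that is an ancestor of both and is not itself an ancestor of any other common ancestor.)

Ancestors of 021f73b: {021f73b, 6fcb773, dae48dc, fcfe8e4}.
Ancestors of bc87e5e: {8ce7184, bc87e5e, c75f12e, dae48dc, fcfe8e4}.
Common ancestors: {dae48dc, fcfe8e4}.
Among these, fcfe8e4 is not an ancestor of any other common ancestor — it is the merge base.

fcfe8e4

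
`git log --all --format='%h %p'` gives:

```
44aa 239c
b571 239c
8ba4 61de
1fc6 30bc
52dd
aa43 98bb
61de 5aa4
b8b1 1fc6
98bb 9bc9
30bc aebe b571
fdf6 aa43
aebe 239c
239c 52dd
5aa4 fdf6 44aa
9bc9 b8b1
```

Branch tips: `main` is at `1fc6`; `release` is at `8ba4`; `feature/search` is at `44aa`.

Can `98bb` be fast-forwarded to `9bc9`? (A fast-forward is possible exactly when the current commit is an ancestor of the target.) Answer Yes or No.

No

A fast-forward from 98bb to 9bc9 is possible iff 98bb is an ancestor of 9bc9.
Ancestors of 9bc9: {1fc6, 239c, 30bc, 52dd, 9bc9, aebe, b571, b8b1}.
98bb is not among them, so fast-forward is not possible.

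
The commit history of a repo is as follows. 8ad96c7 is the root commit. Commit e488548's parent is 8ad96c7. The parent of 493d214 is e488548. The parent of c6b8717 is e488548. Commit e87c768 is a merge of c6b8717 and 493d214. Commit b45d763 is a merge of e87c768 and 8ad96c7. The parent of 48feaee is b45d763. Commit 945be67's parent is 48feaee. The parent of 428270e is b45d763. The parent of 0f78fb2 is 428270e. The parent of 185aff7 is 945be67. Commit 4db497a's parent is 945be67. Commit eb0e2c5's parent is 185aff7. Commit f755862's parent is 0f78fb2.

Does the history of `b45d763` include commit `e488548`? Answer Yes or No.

Ancestors of b45d763 (commits reachable by following parents): {493d214, 8ad96c7, b45d763, c6b8717, e488548, e87c768}.
e488548 is in that set, so it is an ancestor of b45d763.

Yes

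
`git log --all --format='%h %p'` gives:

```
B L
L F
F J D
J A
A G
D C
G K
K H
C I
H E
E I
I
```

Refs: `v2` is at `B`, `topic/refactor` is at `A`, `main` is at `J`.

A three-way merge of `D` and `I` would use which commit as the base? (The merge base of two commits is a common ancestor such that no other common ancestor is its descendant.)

I

Ancestors of D: {C, D, I}.
Ancestors of I: {I}.
Common ancestors: {I}.
The only common ancestor is I, so it is the merge base.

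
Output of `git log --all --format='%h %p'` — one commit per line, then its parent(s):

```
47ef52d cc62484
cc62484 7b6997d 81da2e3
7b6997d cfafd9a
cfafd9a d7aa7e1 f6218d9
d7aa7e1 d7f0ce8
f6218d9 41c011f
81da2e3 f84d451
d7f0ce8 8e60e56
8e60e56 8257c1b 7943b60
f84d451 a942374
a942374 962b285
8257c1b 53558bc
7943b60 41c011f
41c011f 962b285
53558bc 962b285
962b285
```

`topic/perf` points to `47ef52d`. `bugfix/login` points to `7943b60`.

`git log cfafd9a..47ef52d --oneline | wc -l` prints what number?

Reachable from 47ef52d: {41c011f, 47ef52d, 53558bc, 7943b60, 7b6997d, 81da2e3, 8257c1b, 8e60e56, 962b285, a942374, cc62484, cfafd9a, d7aa7e1, d7f0ce8, f6218d9, f84d451}.
Reachable from cfafd9a: {41c011f, 53558bc, 7943b60, 8257c1b, 8e60e56, 962b285, cfafd9a, d7aa7e1, d7f0ce8, f6218d9}.
In 47ef52d's history but not cfafd9a's: {47ef52d, 7b6997d, 81da2e3, a942374, cc62484, f84d451} — 6 commits.

6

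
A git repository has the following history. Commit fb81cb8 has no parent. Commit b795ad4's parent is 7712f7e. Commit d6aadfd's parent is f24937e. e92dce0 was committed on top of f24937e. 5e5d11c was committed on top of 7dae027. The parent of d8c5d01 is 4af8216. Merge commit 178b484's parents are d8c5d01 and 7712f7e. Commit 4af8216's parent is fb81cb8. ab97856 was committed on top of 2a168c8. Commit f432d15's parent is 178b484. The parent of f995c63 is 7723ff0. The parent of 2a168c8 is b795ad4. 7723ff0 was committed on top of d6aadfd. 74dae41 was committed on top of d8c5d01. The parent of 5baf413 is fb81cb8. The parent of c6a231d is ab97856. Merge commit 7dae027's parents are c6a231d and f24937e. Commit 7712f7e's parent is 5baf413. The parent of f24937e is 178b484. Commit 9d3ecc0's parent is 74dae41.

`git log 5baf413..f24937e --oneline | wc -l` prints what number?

Reachable from f24937e: {178b484, 4af8216, 5baf413, 7712f7e, d8c5d01, f24937e, fb81cb8}.
Reachable from 5baf413: {5baf413, fb81cb8}.
In f24937e's history but not 5baf413's: {178b484, 4af8216, 7712f7e, d8c5d01, f24937e} — 5 commits.

5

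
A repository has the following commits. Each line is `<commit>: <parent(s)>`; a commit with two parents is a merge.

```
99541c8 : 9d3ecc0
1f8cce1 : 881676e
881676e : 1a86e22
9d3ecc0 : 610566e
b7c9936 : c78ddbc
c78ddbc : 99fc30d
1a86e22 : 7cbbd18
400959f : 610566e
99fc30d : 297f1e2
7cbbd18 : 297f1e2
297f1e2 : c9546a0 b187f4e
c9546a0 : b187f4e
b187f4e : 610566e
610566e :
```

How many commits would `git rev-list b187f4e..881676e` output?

Reachable from 881676e: {1a86e22, 297f1e2, 610566e, 7cbbd18, 881676e, b187f4e, c9546a0}.
Reachable from b187f4e: {610566e, b187f4e}.
In 881676e's history but not b187f4e's: {1a86e22, 297f1e2, 7cbbd18, 881676e, c9546a0} — 5 commits.

5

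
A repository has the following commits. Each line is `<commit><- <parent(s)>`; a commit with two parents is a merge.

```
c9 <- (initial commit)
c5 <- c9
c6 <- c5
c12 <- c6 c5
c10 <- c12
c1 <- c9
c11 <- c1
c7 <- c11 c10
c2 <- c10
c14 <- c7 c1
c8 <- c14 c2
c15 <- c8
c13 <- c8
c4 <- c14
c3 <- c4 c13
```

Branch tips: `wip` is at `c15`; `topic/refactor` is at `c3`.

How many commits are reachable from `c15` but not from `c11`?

9

Reachable from c15: {c1, c10, c11, c12, c14, c15, c2, c5, c6, c7, c8, c9}.
Reachable from c11: {c1, c11, c9}.
In c15's history but not c11's: {c10, c12, c14, c15, c2, c5, c6, c7, c8} — 9 commits.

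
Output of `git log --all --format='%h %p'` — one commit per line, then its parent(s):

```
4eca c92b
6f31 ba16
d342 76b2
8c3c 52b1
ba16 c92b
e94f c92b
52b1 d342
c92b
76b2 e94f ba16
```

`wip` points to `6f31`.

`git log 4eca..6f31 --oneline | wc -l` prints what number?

Reachable from 6f31: {6f31, ba16, c92b}.
Reachable from 4eca: {4eca, c92b}.
In 6f31's history but not 4eca's: {6f31, ba16} — 2 commits.

2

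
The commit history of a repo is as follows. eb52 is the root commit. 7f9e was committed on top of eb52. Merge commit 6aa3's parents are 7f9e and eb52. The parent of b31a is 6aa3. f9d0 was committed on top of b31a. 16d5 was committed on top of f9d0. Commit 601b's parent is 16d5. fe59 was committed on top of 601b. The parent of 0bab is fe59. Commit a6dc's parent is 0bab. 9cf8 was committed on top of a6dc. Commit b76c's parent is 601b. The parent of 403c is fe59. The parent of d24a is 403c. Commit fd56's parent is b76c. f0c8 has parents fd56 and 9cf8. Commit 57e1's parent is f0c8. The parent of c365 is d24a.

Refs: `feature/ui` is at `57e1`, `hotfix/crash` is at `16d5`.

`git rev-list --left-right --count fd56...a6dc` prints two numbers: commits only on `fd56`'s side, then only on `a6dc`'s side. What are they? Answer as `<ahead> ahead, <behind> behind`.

2 ahead, 3 behind

Reachable from fd56: {16d5, 601b, 6aa3, 7f9e, b31a, b76c, eb52, f9d0, fd56}.
Reachable from a6dc: {0bab, 16d5, 601b, 6aa3, 7f9e, a6dc, b31a, eb52, f9d0, fe59}.
Only in fd56's history (ahead): {b76c, fd56} — 2.
Only in a6dc's history (behind): {0bab, a6dc, fe59} — 3.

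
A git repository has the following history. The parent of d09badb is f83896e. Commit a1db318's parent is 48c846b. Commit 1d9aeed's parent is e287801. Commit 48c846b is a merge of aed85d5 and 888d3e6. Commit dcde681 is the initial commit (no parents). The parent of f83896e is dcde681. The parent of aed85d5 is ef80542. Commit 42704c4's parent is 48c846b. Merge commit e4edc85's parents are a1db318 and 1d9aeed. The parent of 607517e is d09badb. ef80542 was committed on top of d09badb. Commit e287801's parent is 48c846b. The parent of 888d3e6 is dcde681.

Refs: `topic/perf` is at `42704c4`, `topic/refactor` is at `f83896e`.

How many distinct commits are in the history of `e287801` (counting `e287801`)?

Walking parent pointers from e287801: reachable set = {48c846b, 888d3e6, aed85d5, d09badb, dcde681, e287801, ef80542, f83896e}.
That is 8 commits.

8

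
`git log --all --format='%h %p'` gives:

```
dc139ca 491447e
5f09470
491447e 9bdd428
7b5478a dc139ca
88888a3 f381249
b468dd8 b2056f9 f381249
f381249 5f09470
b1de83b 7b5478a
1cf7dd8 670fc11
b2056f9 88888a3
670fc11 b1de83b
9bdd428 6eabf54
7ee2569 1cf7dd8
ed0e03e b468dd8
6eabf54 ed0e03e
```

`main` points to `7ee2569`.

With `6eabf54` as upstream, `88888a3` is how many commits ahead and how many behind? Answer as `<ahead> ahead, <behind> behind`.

0 ahead, 4 behind

Reachable from 88888a3: {5f09470, 88888a3, f381249}.
Reachable from 6eabf54: {5f09470, 6eabf54, 88888a3, b2056f9, b468dd8, ed0e03e, f381249}.
Only in 88888a3's history (ahead): {} — 0.
Only in 6eabf54's history (behind): {6eabf54, b2056f9, b468dd8, ed0e03e} — 4.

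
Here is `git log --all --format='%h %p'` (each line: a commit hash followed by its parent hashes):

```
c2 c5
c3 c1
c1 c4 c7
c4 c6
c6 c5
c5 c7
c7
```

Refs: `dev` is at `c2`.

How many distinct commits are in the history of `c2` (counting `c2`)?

3

Walking parent pointers from c2: reachable set = {c2, c5, c7}.
That is 3 commits.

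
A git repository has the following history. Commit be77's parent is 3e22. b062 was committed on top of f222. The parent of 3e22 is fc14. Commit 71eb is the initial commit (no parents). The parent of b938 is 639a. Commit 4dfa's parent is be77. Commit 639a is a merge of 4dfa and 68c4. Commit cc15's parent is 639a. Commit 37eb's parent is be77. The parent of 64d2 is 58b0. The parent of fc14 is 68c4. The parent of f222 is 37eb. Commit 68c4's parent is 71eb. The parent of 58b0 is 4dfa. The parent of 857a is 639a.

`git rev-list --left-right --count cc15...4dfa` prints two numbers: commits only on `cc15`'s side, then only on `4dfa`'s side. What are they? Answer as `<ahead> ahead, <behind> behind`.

Reachable from cc15: {3e22, 4dfa, 639a, 68c4, 71eb, be77, cc15, fc14}.
Reachable from 4dfa: {3e22, 4dfa, 68c4, 71eb, be77, fc14}.
Only in cc15's history (ahead): {639a, cc15} — 2.
Only in 4dfa's history (behind): {} — 0.

2 ahead, 0 behind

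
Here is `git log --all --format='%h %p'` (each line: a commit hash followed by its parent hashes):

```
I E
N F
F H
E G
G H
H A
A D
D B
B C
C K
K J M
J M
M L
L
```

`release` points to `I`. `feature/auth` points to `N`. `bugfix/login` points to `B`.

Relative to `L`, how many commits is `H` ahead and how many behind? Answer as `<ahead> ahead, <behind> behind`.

Reachable from H: {A, B, C, D, H, J, K, L, M}.
Reachable from L: {L}.
Only in H's history (ahead): {A, B, C, D, H, J, K, M} — 8.
Only in L's history (behind): {} — 0.

8 ahead, 0 behind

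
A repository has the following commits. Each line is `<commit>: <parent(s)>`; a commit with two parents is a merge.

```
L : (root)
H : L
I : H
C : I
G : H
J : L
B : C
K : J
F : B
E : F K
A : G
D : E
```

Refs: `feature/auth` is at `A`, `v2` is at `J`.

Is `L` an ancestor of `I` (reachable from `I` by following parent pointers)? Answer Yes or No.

Ancestors of I (commits reachable by following parents): {H, I, L}.
L is in that set, so it is an ancestor of I.

Yes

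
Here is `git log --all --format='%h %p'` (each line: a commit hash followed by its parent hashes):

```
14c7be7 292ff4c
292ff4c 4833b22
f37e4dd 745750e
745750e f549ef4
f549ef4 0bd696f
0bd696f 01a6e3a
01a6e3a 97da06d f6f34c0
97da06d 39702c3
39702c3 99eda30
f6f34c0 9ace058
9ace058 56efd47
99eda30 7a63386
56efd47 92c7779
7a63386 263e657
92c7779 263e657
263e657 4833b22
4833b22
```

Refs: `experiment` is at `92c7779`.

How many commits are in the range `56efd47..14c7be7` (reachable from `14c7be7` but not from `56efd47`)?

Reachable from 14c7be7: {14c7be7, 292ff4c, 4833b22}.
Reachable from 56efd47: {263e657, 4833b22, 56efd47, 92c7779}.
In 14c7be7's history but not 56efd47's: {14c7be7, 292ff4c} — 2 commits.

2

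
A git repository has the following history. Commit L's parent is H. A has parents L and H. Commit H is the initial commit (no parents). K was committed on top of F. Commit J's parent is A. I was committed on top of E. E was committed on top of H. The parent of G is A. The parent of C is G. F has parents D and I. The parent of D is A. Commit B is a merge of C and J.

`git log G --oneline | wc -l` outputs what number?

4

Walking parent pointers from G: reachable set = {A, G, H, L}.
That is 4 commits.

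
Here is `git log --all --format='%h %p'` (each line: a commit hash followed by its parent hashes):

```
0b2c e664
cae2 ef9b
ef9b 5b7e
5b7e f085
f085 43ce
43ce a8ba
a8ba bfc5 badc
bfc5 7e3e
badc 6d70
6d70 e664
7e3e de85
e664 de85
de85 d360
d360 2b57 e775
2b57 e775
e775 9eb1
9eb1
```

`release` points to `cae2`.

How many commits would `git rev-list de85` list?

Walking parent pointers from de85: reachable set = {2b57, 9eb1, d360, de85, e775}.
That is 5 commits.

5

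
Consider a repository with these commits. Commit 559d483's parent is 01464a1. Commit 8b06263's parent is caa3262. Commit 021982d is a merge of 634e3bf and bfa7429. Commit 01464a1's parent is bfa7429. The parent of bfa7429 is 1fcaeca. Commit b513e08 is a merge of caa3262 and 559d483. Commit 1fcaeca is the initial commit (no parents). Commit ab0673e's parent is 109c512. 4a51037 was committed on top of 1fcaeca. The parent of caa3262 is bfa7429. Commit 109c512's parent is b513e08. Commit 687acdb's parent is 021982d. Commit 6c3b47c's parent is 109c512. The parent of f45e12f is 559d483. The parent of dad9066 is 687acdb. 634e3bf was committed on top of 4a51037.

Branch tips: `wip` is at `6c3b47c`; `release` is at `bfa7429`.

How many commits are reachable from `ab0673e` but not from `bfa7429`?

Reachable from ab0673e: {01464a1, 109c512, 1fcaeca, 559d483, ab0673e, b513e08, bfa7429, caa3262}.
Reachable from bfa7429: {1fcaeca, bfa7429}.
In ab0673e's history but not bfa7429's: {01464a1, 109c512, 559d483, ab0673e, b513e08, caa3262} — 6 commits.

6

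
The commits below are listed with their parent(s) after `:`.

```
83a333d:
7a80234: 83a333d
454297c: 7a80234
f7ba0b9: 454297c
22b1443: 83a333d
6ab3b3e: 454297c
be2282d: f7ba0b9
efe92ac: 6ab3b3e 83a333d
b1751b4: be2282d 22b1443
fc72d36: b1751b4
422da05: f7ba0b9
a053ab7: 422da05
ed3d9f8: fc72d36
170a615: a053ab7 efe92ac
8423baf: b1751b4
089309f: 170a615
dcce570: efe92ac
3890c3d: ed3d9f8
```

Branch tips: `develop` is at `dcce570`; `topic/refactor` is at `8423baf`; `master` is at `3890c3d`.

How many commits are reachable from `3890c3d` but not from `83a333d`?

Reachable from 3890c3d: {22b1443, 3890c3d, 454297c, 7a80234, 83a333d, b1751b4, be2282d, ed3d9f8, f7ba0b9, fc72d36}.
Reachable from 83a333d: {83a333d}.
In 3890c3d's history but not 83a333d's: {22b1443, 3890c3d, 454297c, 7a80234, b1751b4, be2282d, ed3d9f8, f7ba0b9, fc72d36} — 9 commits.

9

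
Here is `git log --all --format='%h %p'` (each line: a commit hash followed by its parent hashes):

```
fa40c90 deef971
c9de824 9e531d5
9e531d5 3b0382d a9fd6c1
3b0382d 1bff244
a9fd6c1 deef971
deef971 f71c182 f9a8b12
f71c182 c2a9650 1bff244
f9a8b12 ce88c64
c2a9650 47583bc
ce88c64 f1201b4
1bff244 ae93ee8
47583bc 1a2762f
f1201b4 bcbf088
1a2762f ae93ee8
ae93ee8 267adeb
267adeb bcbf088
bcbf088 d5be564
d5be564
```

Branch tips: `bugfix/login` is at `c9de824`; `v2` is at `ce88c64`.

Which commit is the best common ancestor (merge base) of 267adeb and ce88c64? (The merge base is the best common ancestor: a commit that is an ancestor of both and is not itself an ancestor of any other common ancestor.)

Ancestors of 267adeb: {267adeb, bcbf088, d5be564}.
Ancestors of ce88c64: {bcbf088, ce88c64, d5be564, f1201b4}.
Common ancestors: {bcbf088, d5be564}.
Among these, bcbf088 is not an ancestor of any other common ancestor — it is the merge base.

bcbf088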